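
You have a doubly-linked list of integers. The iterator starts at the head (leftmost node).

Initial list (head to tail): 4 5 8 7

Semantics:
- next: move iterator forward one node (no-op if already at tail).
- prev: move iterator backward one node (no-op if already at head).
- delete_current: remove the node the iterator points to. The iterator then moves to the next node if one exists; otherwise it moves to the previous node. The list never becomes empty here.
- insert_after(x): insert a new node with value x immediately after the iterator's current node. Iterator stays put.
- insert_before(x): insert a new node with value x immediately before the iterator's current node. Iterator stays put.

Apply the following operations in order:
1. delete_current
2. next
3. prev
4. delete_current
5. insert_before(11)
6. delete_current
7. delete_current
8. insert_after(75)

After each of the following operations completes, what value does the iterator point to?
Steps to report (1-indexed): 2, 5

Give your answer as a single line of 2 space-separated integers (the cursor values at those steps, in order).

After 1 (delete_current): list=[5, 8, 7] cursor@5
After 2 (next): list=[5, 8, 7] cursor@8
After 3 (prev): list=[5, 8, 7] cursor@5
After 4 (delete_current): list=[8, 7] cursor@8
After 5 (insert_before(11)): list=[11, 8, 7] cursor@8
After 6 (delete_current): list=[11, 7] cursor@7
After 7 (delete_current): list=[11] cursor@11
After 8 (insert_after(75)): list=[11, 75] cursor@11

Answer: 8 8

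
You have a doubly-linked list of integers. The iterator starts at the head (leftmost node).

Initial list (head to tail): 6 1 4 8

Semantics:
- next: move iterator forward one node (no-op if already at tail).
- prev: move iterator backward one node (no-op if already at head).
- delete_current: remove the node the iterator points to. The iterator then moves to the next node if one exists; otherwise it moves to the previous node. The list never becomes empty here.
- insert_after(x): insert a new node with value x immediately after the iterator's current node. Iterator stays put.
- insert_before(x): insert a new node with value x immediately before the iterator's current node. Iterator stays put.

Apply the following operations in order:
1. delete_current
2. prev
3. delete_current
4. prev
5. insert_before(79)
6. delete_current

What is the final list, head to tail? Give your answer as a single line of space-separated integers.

After 1 (delete_current): list=[1, 4, 8] cursor@1
After 2 (prev): list=[1, 4, 8] cursor@1
After 3 (delete_current): list=[4, 8] cursor@4
After 4 (prev): list=[4, 8] cursor@4
After 5 (insert_before(79)): list=[79, 4, 8] cursor@4
After 6 (delete_current): list=[79, 8] cursor@8

Answer: 79 8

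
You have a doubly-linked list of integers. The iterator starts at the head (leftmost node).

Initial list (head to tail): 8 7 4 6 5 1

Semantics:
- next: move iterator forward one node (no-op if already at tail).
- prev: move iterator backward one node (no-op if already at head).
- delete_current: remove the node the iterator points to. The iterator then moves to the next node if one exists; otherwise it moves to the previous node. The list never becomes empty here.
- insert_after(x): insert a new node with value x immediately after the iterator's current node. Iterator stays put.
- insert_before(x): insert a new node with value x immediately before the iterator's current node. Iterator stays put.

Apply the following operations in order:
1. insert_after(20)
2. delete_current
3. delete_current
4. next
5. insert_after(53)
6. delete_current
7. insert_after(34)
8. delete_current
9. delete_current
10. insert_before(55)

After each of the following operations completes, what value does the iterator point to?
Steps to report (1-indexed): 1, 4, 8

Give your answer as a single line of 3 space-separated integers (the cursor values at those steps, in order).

After 1 (insert_after(20)): list=[8, 20, 7, 4, 6, 5, 1] cursor@8
After 2 (delete_current): list=[20, 7, 4, 6, 5, 1] cursor@20
After 3 (delete_current): list=[7, 4, 6, 5, 1] cursor@7
After 4 (next): list=[7, 4, 6, 5, 1] cursor@4
After 5 (insert_after(53)): list=[7, 4, 53, 6, 5, 1] cursor@4
After 6 (delete_current): list=[7, 53, 6, 5, 1] cursor@53
After 7 (insert_after(34)): list=[7, 53, 34, 6, 5, 1] cursor@53
After 8 (delete_current): list=[7, 34, 6, 5, 1] cursor@34
After 9 (delete_current): list=[7, 6, 5, 1] cursor@6
After 10 (insert_before(55)): list=[7, 55, 6, 5, 1] cursor@6

Answer: 8 4 34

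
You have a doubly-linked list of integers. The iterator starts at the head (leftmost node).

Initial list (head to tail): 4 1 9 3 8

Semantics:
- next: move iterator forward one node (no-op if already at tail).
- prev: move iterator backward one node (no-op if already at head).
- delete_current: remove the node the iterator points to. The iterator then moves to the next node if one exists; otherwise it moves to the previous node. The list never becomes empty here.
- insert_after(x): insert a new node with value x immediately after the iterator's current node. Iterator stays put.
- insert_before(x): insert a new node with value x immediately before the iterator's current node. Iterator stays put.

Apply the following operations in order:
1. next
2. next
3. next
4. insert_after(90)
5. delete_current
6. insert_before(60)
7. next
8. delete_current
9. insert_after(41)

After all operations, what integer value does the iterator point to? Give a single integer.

Answer: 90

Derivation:
After 1 (next): list=[4, 1, 9, 3, 8] cursor@1
After 2 (next): list=[4, 1, 9, 3, 8] cursor@9
After 3 (next): list=[4, 1, 9, 3, 8] cursor@3
After 4 (insert_after(90)): list=[4, 1, 9, 3, 90, 8] cursor@3
After 5 (delete_current): list=[4, 1, 9, 90, 8] cursor@90
After 6 (insert_before(60)): list=[4, 1, 9, 60, 90, 8] cursor@90
After 7 (next): list=[4, 1, 9, 60, 90, 8] cursor@8
After 8 (delete_current): list=[4, 1, 9, 60, 90] cursor@90
After 9 (insert_after(41)): list=[4, 1, 9, 60, 90, 41] cursor@90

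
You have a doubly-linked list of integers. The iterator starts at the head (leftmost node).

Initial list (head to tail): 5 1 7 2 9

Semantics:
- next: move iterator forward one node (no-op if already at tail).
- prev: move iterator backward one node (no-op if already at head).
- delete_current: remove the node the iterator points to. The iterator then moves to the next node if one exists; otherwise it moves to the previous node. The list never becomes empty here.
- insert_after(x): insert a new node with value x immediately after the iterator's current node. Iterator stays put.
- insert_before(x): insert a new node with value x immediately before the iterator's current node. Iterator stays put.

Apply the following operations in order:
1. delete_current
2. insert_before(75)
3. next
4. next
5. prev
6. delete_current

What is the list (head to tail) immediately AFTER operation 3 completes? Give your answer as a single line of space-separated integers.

After 1 (delete_current): list=[1, 7, 2, 9] cursor@1
After 2 (insert_before(75)): list=[75, 1, 7, 2, 9] cursor@1
After 3 (next): list=[75, 1, 7, 2, 9] cursor@7

Answer: 75 1 7 2 9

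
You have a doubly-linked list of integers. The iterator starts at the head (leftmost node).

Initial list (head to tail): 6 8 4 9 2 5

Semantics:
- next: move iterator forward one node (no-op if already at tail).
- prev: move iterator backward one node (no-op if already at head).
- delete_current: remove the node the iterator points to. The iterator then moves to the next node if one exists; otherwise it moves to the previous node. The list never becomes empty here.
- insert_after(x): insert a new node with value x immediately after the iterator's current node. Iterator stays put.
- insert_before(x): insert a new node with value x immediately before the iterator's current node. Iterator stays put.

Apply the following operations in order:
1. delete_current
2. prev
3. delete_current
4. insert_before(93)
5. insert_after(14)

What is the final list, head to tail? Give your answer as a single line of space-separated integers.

After 1 (delete_current): list=[8, 4, 9, 2, 5] cursor@8
After 2 (prev): list=[8, 4, 9, 2, 5] cursor@8
After 3 (delete_current): list=[4, 9, 2, 5] cursor@4
After 4 (insert_before(93)): list=[93, 4, 9, 2, 5] cursor@4
After 5 (insert_after(14)): list=[93, 4, 14, 9, 2, 5] cursor@4

Answer: 93 4 14 9 2 5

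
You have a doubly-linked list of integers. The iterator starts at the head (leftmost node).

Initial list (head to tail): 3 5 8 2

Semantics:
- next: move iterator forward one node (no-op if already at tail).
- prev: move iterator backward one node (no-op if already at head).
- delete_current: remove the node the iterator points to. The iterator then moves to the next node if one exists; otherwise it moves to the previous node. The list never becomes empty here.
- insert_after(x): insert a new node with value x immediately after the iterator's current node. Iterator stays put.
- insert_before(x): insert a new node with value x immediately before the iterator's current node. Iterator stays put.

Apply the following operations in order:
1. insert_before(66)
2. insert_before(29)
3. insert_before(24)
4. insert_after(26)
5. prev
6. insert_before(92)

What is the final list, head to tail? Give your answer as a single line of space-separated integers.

Answer: 66 29 92 24 3 26 5 8 2

Derivation:
After 1 (insert_before(66)): list=[66, 3, 5, 8, 2] cursor@3
After 2 (insert_before(29)): list=[66, 29, 3, 5, 8, 2] cursor@3
After 3 (insert_before(24)): list=[66, 29, 24, 3, 5, 8, 2] cursor@3
After 4 (insert_after(26)): list=[66, 29, 24, 3, 26, 5, 8, 2] cursor@3
After 5 (prev): list=[66, 29, 24, 3, 26, 5, 8, 2] cursor@24
After 6 (insert_before(92)): list=[66, 29, 92, 24, 3, 26, 5, 8, 2] cursor@24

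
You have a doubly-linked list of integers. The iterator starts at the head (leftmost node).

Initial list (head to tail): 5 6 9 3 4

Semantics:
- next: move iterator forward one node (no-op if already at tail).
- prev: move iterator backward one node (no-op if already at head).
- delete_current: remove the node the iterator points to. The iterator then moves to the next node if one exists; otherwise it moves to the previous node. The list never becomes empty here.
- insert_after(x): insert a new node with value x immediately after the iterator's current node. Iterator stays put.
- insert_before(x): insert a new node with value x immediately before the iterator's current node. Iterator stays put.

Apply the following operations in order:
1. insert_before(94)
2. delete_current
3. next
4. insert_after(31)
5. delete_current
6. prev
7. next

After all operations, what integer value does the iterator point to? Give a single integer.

Answer: 31

Derivation:
After 1 (insert_before(94)): list=[94, 5, 6, 9, 3, 4] cursor@5
After 2 (delete_current): list=[94, 6, 9, 3, 4] cursor@6
After 3 (next): list=[94, 6, 9, 3, 4] cursor@9
After 4 (insert_after(31)): list=[94, 6, 9, 31, 3, 4] cursor@9
After 5 (delete_current): list=[94, 6, 31, 3, 4] cursor@31
After 6 (prev): list=[94, 6, 31, 3, 4] cursor@6
After 7 (next): list=[94, 6, 31, 3, 4] cursor@31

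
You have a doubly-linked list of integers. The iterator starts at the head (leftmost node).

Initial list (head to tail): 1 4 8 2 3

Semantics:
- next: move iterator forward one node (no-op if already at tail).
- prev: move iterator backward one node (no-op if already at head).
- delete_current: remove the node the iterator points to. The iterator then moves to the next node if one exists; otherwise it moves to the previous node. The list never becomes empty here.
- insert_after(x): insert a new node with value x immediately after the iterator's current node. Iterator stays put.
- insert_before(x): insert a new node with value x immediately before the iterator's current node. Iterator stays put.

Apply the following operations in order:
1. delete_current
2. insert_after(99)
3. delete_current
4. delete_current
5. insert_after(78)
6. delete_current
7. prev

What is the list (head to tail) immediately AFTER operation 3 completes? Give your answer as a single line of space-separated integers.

Answer: 99 8 2 3

Derivation:
After 1 (delete_current): list=[4, 8, 2, 3] cursor@4
After 2 (insert_after(99)): list=[4, 99, 8, 2, 3] cursor@4
After 3 (delete_current): list=[99, 8, 2, 3] cursor@99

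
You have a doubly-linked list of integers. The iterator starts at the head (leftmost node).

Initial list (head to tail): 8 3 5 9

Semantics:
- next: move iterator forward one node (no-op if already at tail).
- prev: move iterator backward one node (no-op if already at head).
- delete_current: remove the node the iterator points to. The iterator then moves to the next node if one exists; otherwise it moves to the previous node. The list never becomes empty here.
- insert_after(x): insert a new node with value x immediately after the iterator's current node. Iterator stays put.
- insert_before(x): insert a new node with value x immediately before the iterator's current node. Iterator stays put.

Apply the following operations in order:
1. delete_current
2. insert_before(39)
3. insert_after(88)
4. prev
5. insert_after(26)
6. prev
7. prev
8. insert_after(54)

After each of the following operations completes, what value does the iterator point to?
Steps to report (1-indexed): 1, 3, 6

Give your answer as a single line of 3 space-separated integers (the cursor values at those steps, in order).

After 1 (delete_current): list=[3, 5, 9] cursor@3
After 2 (insert_before(39)): list=[39, 3, 5, 9] cursor@3
After 3 (insert_after(88)): list=[39, 3, 88, 5, 9] cursor@3
After 4 (prev): list=[39, 3, 88, 5, 9] cursor@39
After 5 (insert_after(26)): list=[39, 26, 3, 88, 5, 9] cursor@39
After 6 (prev): list=[39, 26, 3, 88, 5, 9] cursor@39
After 7 (prev): list=[39, 26, 3, 88, 5, 9] cursor@39
After 8 (insert_after(54)): list=[39, 54, 26, 3, 88, 5, 9] cursor@39

Answer: 3 3 39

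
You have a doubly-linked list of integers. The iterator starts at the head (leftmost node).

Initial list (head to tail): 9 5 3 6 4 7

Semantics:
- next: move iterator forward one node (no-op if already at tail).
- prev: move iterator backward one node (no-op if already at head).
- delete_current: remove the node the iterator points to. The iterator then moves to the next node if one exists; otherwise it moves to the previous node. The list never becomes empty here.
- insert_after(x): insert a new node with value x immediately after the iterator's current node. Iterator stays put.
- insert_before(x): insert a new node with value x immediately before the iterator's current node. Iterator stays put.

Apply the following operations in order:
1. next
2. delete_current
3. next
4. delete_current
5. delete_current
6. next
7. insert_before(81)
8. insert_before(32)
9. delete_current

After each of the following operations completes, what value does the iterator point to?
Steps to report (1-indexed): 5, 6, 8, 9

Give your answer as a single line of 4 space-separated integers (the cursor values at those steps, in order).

Answer: 7 7 7 32

Derivation:
After 1 (next): list=[9, 5, 3, 6, 4, 7] cursor@5
After 2 (delete_current): list=[9, 3, 6, 4, 7] cursor@3
After 3 (next): list=[9, 3, 6, 4, 7] cursor@6
After 4 (delete_current): list=[9, 3, 4, 7] cursor@4
After 5 (delete_current): list=[9, 3, 7] cursor@7
After 6 (next): list=[9, 3, 7] cursor@7
After 7 (insert_before(81)): list=[9, 3, 81, 7] cursor@7
After 8 (insert_before(32)): list=[9, 3, 81, 32, 7] cursor@7
After 9 (delete_current): list=[9, 3, 81, 32] cursor@32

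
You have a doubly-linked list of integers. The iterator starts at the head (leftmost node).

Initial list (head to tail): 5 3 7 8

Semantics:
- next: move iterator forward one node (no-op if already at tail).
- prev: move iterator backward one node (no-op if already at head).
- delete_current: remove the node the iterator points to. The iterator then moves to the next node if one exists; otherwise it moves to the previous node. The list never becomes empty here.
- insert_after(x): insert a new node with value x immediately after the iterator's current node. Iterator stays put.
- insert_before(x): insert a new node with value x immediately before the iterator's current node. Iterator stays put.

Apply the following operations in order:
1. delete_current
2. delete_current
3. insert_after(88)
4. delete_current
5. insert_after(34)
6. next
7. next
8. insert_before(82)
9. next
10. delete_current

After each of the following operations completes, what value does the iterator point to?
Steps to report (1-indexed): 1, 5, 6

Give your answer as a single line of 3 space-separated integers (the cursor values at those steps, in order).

After 1 (delete_current): list=[3, 7, 8] cursor@3
After 2 (delete_current): list=[7, 8] cursor@7
After 3 (insert_after(88)): list=[7, 88, 8] cursor@7
After 4 (delete_current): list=[88, 8] cursor@88
After 5 (insert_after(34)): list=[88, 34, 8] cursor@88
After 6 (next): list=[88, 34, 8] cursor@34
After 7 (next): list=[88, 34, 8] cursor@8
After 8 (insert_before(82)): list=[88, 34, 82, 8] cursor@8
After 9 (next): list=[88, 34, 82, 8] cursor@8
After 10 (delete_current): list=[88, 34, 82] cursor@82

Answer: 3 88 34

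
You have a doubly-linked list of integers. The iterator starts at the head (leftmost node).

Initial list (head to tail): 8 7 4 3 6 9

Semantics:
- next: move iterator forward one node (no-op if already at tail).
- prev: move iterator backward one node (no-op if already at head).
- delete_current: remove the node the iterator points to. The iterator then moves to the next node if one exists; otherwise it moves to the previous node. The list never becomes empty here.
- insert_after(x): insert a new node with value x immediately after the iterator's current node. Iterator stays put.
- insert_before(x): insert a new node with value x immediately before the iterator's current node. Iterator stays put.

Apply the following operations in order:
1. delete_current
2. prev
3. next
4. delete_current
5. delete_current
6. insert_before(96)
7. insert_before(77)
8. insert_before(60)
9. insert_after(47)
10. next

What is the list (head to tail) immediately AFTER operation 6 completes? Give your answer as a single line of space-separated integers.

Answer: 7 96 6 9

Derivation:
After 1 (delete_current): list=[7, 4, 3, 6, 9] cursor@7
After 2 (prev): list=[7, 4, 3, 6, 9] cursor@7
After 3 (next): list=[7, 4, 3, 6, 9] cursor@4
After 4 (delete_current): list=[7, 3, 6, 9] cursor@3
After 5 (delete_current): list=[7, 6, 9] cursor@6
After 6 (insert_before(96)): list=[7, 96, 6, 9] cursor@6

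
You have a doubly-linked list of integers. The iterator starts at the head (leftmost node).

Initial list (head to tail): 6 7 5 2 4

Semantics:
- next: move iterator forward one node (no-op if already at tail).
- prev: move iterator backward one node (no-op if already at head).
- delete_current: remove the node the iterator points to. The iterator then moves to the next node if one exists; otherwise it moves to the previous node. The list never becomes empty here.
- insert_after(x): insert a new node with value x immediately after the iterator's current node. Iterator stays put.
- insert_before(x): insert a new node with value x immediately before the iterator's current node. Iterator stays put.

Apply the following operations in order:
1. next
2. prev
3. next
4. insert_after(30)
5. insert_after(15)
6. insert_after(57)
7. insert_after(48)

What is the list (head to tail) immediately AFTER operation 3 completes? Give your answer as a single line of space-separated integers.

Answer: 6 7 5 2 4

Derivation:
After 1 (next): list=[6, 7, 5, 2, 4] cursor@7
After 2 (prev): list=[6, 7, 5, 2, 4] cursor@6
After 3 (next): list=[6, 7, 5, 2, 4] cursor@7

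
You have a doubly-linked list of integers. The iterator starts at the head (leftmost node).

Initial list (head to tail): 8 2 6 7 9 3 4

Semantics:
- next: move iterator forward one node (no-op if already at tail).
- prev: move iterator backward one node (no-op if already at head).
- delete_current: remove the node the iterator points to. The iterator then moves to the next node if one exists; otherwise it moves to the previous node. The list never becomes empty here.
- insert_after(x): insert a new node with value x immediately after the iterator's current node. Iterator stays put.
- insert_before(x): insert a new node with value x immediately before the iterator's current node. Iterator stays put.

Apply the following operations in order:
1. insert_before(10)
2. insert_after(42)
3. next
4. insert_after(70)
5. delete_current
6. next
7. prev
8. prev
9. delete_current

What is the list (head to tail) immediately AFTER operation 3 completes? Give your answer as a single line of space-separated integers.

After 1 (insert_before(10)): list=[10, 8, 2, 6, 7, 9, 3, 4] cursor@8
After 2 (insert_after(42)): list=[10, 8, 42, 2, 6, 7, 9, 3, 4] cursor@8
After 3 (next): list=[10, 8, 42, 2, 6, 7, 9, 3, 4] cursor@42

Answer: 10 8 42 2 6 7 9 3 4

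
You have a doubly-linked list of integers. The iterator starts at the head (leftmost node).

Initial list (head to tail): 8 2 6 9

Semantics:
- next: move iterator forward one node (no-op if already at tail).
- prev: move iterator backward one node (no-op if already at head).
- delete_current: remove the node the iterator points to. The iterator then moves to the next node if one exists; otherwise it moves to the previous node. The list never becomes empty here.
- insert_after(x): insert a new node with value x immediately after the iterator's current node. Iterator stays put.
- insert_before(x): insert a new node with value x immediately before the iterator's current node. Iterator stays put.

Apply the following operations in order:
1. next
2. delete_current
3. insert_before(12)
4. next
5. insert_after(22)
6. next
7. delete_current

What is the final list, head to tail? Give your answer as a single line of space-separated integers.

Answer: 8 12 6 9

Derivation:
After 1 (next): list=[8, 2, 6, 9] cursor@2
After 2 (delete_current): list=[8, 6, 9] cursor@6
After 3 (insert_before(12)): list=[8, 12, 6, 9] cursor@6
After 4 (next): list=[8, 12, 6, 9] cursor@9
After 5 (insert_after(22)): list=[8, 12, 6, 9, 22] cursor@9
After 6 (next): list=[8, 12, 6, 9, 22] cursor@22
After 7 (delete_current): list=[8, 12, 6, 9] cursor@9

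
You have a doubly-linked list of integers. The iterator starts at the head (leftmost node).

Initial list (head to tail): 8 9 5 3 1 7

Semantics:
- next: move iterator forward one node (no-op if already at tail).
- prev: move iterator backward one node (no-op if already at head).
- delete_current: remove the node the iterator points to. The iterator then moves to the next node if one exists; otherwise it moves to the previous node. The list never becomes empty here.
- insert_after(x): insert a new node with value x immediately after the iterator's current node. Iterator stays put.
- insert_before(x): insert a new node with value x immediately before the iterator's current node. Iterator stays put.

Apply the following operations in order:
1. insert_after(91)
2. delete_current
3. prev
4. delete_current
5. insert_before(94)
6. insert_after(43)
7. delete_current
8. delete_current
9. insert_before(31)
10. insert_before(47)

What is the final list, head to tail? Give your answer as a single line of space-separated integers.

After 1 (insert_after(91)): list=[8, 91, 9, 5, 3, 1, 7] cursor@8
After 2 (delete_current): list=[91, 9, 5, 3, 1, 7] cursor@91
After 3 (prev): list=[91, 9, 5, 3, 1, 7] cursor@91
After 4 (delete_current): list=[9, 5, 3, 1, 7] cursor@9
After 5 (insert_before(94)): list=[94, 9, 5, 3, 1, 7] cursor@9
After 6 (insert_after(43)): list=[94, 9, 43, 5, 3, 1, 7] cursor@9
After 7 (delete_current): list=[94, 43, 5, 3, 1, 7] cursor@43
After 8 (delete_current): list=[94, 5, 3, 1, 7] cursor@5
After 9 (insert_before(31)): list=[94, 31, 5, 3, 1, 7] cursor@5
After 10 (insert_before(47)): list=[94, 31, 47, 5, 3, 1, 7] cursor@5

Answer: 94 31 47 5 3 1 7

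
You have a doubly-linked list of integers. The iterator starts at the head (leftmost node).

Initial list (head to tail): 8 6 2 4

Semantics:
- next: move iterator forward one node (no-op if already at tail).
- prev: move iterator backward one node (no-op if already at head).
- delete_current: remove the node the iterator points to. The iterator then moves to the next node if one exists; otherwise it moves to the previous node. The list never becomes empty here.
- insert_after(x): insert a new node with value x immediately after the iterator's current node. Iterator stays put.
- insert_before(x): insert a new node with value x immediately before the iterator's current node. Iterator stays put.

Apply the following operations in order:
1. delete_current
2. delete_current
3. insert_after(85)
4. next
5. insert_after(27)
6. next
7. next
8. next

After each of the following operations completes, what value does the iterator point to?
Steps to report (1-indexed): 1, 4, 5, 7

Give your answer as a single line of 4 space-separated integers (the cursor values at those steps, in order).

After 1 (delete_current): list=[6, 2, 4] cursor@6
After 2 (delete_current): list=[2, 4] cursor@2
After 3 (insert_after(85)): list=[2, 85, 4] cursor@2
After 4 (next): list=[2, 85, 4] cursor@85
After 5 (insert_after(27)): list=[2, 85, 27, 4] cursor@85
After 6 (next): list=[2, 85, 27, 4] cursor@27
After 7 (next): list=[2, 85, 27, 4] cursor@4
After 8 (next): list=[2, 85, 27, 4] cursor@4

Answer: 6 85 85 4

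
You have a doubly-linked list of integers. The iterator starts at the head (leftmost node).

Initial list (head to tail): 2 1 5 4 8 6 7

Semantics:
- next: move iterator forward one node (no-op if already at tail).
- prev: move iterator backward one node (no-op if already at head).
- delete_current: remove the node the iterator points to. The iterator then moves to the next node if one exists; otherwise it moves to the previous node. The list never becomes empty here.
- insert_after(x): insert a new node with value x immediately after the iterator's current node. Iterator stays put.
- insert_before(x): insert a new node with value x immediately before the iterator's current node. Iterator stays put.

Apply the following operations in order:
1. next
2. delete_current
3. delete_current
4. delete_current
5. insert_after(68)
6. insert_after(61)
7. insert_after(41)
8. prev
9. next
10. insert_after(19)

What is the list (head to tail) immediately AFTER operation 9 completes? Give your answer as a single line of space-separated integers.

After 1 (next): list=[2, 1, 5, 4, 8, 6, 7] cursor@1
After 2 (delete_current): list=[2, 5, 4, 8, 6, 7] cursor@5
After 3 (delete_current): list=[2, 4, 8, 6, 7] cursor@4
After 4 (delete_current): list=[2, 8, 6, 7] cursor@8
After 5 (insert_after(68)): list=[2, 8, 68, 6, 7] cursor@8
After 6 (insert_after(61)): list=[2, 8, 61, 68, 6, 7] cursor@8
After 7 (insert_after(41)): list=[2, 8, 41, 61, 68, 6, 7] cursor@8
After 8 (prev): list=[2, 8, 41, 61, 68, 6, 7] cursor@2
After 9 (next): list=[2, 8, 41, 61, 68, 6, 7] cursor@8

Answer: 2 8 41 61 68 6 7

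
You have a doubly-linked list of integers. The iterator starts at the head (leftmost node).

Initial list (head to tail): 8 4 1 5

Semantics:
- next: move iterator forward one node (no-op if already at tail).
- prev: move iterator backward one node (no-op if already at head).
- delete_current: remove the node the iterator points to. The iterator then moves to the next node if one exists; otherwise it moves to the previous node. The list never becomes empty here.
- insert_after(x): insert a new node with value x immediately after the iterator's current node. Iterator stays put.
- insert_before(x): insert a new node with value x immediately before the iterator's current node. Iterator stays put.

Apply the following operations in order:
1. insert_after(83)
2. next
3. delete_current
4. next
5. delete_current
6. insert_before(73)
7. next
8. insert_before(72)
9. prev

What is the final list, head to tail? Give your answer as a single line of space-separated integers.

After 1 (insert_after(83)): list=[8, 83, 4, 1, 5] cursor@8
After 2 (next): list=[8, 83, 4, 1, 5] cursor@83
After 3 (delete_current): list=[8, 4, 1, 5] cursor@4
After 4 (next): list=[8, 4, 1, 5] cursor@1
After 5 (delete_current): list=[8, 4, 5] cursor@5
After 6 (insert_before(73)): list=[8, 4, 73, 5] cursor@5
After 7 (next): list=[8, 4, 73, 5] cursor@5
After 8 (insert_before(72)): list=[8, 4, 73, 72, 5] cursor@5
After 9 (prev): list=[8, 4, 73, 72, 5] cursor@72

Answer: 8 4 73 72 5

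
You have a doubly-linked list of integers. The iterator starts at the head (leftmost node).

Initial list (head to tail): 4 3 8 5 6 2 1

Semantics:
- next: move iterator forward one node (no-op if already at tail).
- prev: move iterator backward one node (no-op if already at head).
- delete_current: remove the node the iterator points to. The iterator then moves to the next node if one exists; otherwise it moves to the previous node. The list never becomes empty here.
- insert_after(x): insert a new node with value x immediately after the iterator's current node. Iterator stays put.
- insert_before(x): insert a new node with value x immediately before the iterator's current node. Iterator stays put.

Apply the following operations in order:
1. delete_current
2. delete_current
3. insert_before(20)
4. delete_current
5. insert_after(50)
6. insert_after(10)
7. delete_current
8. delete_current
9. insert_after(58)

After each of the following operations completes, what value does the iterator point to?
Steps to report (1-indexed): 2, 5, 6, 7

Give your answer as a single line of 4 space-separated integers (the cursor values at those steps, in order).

After 1 (delete_current): list=[3, 8, 5, 6, 2, 1] cursor@3
After 2 (delete_current): list=[8, 5, 6, 2, 1] cursor@8
After 3 (insert_before(20)): list=[20, 8, 5, 6, 2, 1] cursor@8
After 4 (delete_current): list=[20, 5, 6, 2, 1] cursor@5
After 5 (insert_after(50)): list=[20, 5, 50, 6, 2, 1] cursor@5
After 6 (insert_after(10)): list=[20, 5, 10, 50, 6, 2, 1] cursor@5
After 7 (delete_current): list=[20, 10, 50, 6, 2, 1] cursor@10
After 8 (delete_current): list=[20, 50, 6, 2, 1] cursor@50
After 9 (insert_after(58)): list=[20, 50, 58, 6, 2, 1] cursor@50

Answer: 8 5 5 10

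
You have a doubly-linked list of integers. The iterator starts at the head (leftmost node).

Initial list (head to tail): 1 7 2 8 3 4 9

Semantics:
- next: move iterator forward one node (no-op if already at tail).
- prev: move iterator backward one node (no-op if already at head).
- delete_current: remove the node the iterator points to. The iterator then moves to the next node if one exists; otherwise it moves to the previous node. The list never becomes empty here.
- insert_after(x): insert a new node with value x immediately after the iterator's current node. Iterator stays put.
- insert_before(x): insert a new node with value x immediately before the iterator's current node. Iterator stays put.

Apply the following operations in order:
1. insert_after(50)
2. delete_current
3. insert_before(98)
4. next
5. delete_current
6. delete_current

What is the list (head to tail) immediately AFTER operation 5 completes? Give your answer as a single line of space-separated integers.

Answer: 98 50 2 8 3 4 9

Derivation:
After 1 (insert_after(50)): list=[1, 50, 7, 2, 8, 3, 4, 9] cursor@1
After 2 (delete_current): list=[50, 7, 2, 8, 3, 4, 9] cursor@50
After 3 (insert_before(98)): list=[98, 50, 7, 2, 8, 3, 4, 9] cursor@50
After 4 (next): list=[98, 50, 7, 2, 8, 3, 4, 9] cursor@7
After 5 (delete_current): list=[98, 50, 2, 8, 3, 4, 9] cursor@2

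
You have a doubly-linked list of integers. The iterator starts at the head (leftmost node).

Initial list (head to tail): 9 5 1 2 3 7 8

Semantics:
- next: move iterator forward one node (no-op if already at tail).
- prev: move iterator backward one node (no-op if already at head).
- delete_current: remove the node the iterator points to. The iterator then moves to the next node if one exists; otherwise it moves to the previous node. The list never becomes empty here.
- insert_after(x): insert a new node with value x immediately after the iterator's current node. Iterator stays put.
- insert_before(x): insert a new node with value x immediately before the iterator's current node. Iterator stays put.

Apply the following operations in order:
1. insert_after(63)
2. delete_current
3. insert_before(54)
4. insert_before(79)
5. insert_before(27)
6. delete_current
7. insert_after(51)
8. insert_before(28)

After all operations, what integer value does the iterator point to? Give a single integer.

Answer: 5

Derivation:
After 1 (insert_after(63)): list=[9, 63, 5, 1, 2, 3, 7, 8] cursor@9
After 2 (delete_current): list=[63, 5, 1, 2, 3, 7, 8] cursor@63
After 3 (insert_before(54)): list=[54, 63, 5, 1, 2, 3, 7, 8] cursor@63
After 4 (insert_before(79)): list=[54, 79, 63, 5, 1, 2, 3, 7, 8] cursor@63
After 5 (insert_before(27)): list=[54, 79, 27, 63, 5, 1, 2, 3, 7, 8] cursor@63
After 6 (delete_current): list=[54, 79, 27, 5, 1, 2, 3, 7, 8] cursor@5
After 7 (insert_after(51)): list=[54, 79, 27, 5, 51, 1, 2, 3, 7, 8] cursor@5
After 8 (insert_before(28)): list=[54, 79, 27, 28, 5, 51, 1, 2, 3, 7, 8] cursor@5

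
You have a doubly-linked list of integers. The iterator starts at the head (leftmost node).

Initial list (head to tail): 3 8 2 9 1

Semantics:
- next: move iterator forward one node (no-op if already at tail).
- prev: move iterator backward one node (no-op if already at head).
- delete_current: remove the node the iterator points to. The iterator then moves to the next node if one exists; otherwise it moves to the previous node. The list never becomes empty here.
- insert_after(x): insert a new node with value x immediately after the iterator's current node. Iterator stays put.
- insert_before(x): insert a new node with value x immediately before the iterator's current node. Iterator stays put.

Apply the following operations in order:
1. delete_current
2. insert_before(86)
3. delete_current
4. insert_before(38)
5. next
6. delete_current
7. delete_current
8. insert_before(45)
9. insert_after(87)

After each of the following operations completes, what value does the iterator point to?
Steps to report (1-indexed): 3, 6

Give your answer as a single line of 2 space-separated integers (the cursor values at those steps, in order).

After 1 (delete_current): list=[8, 2, 9, 1] cursor@8
After 2 (insert_before(86)): list=[86, 8, 2, 9, 1] cursor@8
After 3 (delete_current): list=[86, 2, 9, 1] cursor@2
After 4 (insert_before(38)): list=[86, 38, 2, 9, 1] cursor@2
After 5 (next): list=[86, 38, 2, 9, 1] cursor@9
After 6 (delete_current): list=[86, 38, 2, 1] cursor@1
After 7 (delete_current): list=[86, 38, 2] cursor@2
After 8 (insert_before(45)): list=[86, 38, 45, 2] cursor@2
After 9 (insert_after(87)): list=[86, 38, 45, 2, 87] cursor@2

Answer: 2 1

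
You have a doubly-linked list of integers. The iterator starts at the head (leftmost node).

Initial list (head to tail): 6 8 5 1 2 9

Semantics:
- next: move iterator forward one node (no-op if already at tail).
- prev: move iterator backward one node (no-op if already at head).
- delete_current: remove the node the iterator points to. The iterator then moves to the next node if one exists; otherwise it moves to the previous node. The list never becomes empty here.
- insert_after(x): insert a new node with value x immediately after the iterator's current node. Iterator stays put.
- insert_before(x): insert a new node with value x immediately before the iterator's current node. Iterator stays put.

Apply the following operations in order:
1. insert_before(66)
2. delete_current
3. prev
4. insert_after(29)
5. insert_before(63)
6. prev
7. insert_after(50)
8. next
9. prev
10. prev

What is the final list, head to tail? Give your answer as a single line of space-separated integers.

After 1 (insert_before(66)): list=[66, 6, 8, 5, 1, 2, 9] cursor@6
After 2 (delete_current): list=[66, 8, 5, 1, 2, 9] cursor@8
After 3 (prev): list=[66, 8, 5, 1, 2, 9] cursor@66
After 4 (insert_after(29)): list=[66, 29, 8, 5, 1, 2, 9] cursor@66
After 5 (insert_before(63)): list=[63, 66, 29, 8, 5, 1, 2, 9] cursor@66
After 6 (prev): list=[63, 66, 29, 8, 5, 1, 2, 9] cursor@63
After 7 (insert_after(50)): list=[63, 50, 66, 29, 8, 5, 1, 2, 9] cursor@63
After 8 (next): list=[63, 50, 66, 29, 8, 5, 1, 2, 9] cursor@50
After 9 (prev): list=[63, 50, 66, 29, 8, 5, 1, 2, 9] cursor@63
After 10 (prev): list=[63, 50, 66, 29, 8, 5, 1, 2, 9] cursor@63

Answer: 63 50 66 29 8 5 1 2 9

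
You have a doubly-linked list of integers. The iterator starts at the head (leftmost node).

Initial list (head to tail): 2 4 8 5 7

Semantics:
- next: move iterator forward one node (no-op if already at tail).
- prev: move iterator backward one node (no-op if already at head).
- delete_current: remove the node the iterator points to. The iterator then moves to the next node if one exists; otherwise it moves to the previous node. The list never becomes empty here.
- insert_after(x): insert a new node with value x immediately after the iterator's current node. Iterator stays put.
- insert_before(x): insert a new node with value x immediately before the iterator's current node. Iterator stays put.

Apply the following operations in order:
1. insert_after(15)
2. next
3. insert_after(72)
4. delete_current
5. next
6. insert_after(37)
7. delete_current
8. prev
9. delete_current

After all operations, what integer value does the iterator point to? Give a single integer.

Answer: 37

Derivation:
After 1 (insert_after(15)): list=[2, 15, 4, 8, 5, 7] cursor@2
After 2 (next): list=[2, 15, 4, 8, 5, 7] cursor@15
After 3 (insert_after(72)): list=[2, 15, 72, 4, 8, 5, 7] cursor@15
After 4 (delete_current): list=[2, 72, 4, 8, 5, 7] cursor@72
After 5 (next): list=[2, 72, 4, 8, 5, 7] cursor@4
After 6 (insert_after(37)): list=[2, 72, 4, 37, 8, 5, 7] cursor@4
After 7 (delete_current): list=[2, 72, 37, 8, 5, 7] cursor@37
After 8 (prev): list=[2, 72, 37, 8, 5, 7] cursor@72
After 9 (delete_current): list=[2, 37, 8, 5, 7] cursor@37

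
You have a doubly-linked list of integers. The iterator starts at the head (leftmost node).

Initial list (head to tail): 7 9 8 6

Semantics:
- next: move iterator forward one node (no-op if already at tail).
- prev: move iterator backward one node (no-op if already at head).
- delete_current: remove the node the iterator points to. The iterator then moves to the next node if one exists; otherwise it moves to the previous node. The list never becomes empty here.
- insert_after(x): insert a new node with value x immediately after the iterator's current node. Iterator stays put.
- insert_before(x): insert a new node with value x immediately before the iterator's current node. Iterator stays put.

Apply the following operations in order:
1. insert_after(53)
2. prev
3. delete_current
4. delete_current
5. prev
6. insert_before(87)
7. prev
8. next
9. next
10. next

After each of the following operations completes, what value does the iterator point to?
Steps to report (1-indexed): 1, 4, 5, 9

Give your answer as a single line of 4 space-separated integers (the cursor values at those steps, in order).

After 1 (insert_after(53)): list=[7, 53, 9, 8, 6] cursor@7
After 2 (prev): list=[7, 53, 9, 8, 6] cursor@7
After 3 (delete_current): list=[53, 9, 8, 6] cursor@53
After 4 (delete_current): list=[9, 8, 6] cursor@9
After 5 (prev): list=[9, 8, 6] cursor@9
After 6 (insert_before(87)): list=[87, 9, 8, 6] cursor@9
After 7 (prev): list=[87, 9, 8, 6] cursor@87
After 8 (next): list=[87, 9, 8, 6] cursor@9
After 9 (next): list=[87, 9, 8, 6] cursor@8
After 10 (next): list=[87, 9, 8, 6] cursor@6

Answer: 7 9 9 8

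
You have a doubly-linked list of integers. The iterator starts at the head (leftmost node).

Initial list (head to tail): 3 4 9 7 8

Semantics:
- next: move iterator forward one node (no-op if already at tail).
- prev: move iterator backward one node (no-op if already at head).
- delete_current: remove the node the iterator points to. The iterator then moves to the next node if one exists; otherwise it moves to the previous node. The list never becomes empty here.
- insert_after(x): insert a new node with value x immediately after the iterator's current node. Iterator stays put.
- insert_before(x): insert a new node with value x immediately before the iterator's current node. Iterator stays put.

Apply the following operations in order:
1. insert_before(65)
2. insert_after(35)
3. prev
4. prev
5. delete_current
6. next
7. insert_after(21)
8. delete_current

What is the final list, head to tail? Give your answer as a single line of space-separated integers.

After 1 (insert_before(65)): list=[65, 3, 4, 9, 7, 8] cursor@3
After 2 (insert_after(35)): list=[65, 3, 35, 4, 9, 7, 8] cursor@3
After 3 (prev): list=[65, 3, 35, 4, 9, 7, 8] cursor@65
After 4 (prev): list=[65, 3, 35, 4, 9, 7, 8] cursor@65
After 5 (delete_current): list=[3, 35, 4, 9, 7, 8] cursor@3
After 6 (next): list=[3, 35, 4, 9, 7, 8] cursor@35
After 7 (insert_after(21)): list=[3, 35, 21, 4, 9, 7, 8] cursor@35
After 8 (delete_current): list=[3, 21, 4, 9, 7, 8] cursor@21

Answer: 3 21 4 9 7 8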